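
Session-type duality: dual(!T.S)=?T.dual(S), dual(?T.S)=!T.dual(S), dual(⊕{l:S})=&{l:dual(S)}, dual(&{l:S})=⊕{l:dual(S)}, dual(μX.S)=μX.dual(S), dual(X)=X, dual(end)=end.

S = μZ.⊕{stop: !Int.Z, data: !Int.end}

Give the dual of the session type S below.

μZ → μZ  (μ self-dual)
  ⊕{stop,data} → &{stop,data}  (⊕→&)
    • stop:
      !Int → ?Int
        Z self-dual
    • data:
      !Int → ?Int
        end self-dual

μZ.&{stop: ?Int.Z, data: ?Int.end}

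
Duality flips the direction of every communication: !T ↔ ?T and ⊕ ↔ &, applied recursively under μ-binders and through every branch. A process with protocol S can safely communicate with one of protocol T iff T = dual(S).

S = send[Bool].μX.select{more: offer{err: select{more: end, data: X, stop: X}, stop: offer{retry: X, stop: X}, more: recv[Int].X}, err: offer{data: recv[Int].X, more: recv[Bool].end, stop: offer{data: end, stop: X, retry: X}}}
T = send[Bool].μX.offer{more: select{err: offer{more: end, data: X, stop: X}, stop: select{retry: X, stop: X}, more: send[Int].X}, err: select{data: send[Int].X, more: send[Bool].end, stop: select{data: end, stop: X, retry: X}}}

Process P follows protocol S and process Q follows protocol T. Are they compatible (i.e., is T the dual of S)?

NO

send[Bool] vs send[Bool]  ✗ same direction on both sides — not dual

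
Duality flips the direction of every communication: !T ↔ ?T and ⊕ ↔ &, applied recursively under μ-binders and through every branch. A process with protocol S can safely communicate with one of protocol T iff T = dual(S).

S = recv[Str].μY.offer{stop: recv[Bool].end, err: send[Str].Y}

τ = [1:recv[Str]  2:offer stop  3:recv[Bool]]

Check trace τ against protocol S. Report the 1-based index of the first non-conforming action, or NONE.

NONE

step 1: recv[Str]  ok  residual = μY.…
step 2: offer stop  ok  residual = recv[Bool].end
step 3: recv[Bool]  ok  residual = end
trace exhausted — no violation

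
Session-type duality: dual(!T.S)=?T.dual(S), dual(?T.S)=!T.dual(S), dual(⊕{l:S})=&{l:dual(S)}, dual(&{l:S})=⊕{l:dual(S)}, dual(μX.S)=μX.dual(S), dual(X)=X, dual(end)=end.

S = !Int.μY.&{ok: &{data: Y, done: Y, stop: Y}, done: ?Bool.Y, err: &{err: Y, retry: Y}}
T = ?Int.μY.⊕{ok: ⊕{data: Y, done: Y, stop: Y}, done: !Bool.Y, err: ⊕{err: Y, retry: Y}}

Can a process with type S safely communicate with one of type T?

YES

!Int ‖ ?Int  ✓
  μY ‖ μY  ✓ (rec unchanged)
    &{ok,done,err} ‖ ⊕{ok,done,err}  ✓ label sets agree
      [ok]
        &{data,done,stop} ‖ ⊕{data,done,stop}  ✓ label sets agree
          [data]
            Y ‖ Y  ✓
          [done]
            Y ‖ Y  ✓
          [stop]
            Y ‖ Y  ✓
      [done]
        ?Bool ‖ !Bool  ✓
          Y ‖ Y  ✓
      [err]
        &{err,retry} ‖ ⊕{err,retry}  ✓ label sets agree
          [err]
            Y ‖ Y  ✓
          [retry]
            Y ‖ Y  ✓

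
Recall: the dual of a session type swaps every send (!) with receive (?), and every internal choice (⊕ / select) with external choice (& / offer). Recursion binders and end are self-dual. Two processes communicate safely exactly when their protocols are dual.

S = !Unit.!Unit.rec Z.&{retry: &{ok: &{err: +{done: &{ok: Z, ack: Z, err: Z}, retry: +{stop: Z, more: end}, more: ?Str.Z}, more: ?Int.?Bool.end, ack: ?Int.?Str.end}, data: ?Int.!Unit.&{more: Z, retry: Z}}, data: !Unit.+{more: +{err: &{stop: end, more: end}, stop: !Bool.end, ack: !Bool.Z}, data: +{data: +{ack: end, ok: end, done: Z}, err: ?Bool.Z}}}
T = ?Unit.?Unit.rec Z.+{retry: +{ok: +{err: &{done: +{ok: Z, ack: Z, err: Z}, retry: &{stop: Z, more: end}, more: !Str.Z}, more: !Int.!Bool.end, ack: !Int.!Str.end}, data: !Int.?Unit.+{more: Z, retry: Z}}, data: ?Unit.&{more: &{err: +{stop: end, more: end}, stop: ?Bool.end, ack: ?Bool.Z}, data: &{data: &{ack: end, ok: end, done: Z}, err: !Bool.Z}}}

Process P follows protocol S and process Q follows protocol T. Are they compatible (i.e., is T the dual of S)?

YES

!Unit ‖ ?Unit  match
  !Unit ‖ ?Unit  match
    rec Z ‖ rec Z  match (μ self-dual)
      &{retry,data} ‖ +{retry,data}  match label sets agree
        case retry:
          &{ok,data} ‖ +{ok,data}  match label sets agree
            case ok:
              &{err,more,ack} ‖ +{err,more,ack}  match label sets agree
                case err:
                  +{done,retry,more} ‖ &{done,retry,more}  match label sets agree
                    case done:
                      &{ok,ack,err} ‖ +{ok,ack,err}  match label sets agree
                        case ok:
                          Z ‖ Z  match
                        case ack:
                          Z ‖ Z  match
                        case err:
                          Z ‖ Z  match
                    case retry:
                      +{stop,more} ‖ &{stop,more}  match label sets agree
                        case stop:
                          Z ‖ Z  match
                        case more:
                          end ‖ end  match
                    case more:
                      ?Str ‖ !Str  match
                        Z ‖ Z  match
                case more:
                  ?Int ‖ !Int  match
                    ?Bool ‖ !Bool  match
                      end ‖ end  match
                case ack:
                  ?Int ‖ !Int  match
                    ?Str ‖ !Str  match
                      end ‖ end  match
            case data:
              ?Int ‖ !Int  match
                !Unit ‖ ?Unit  match
                  &{more,retry} ‖ +{more,retry}  match label sets agree
                    case more:
                      Z ‖ Z  match
                    case retry:
                      Z ‖ Z  match
        case data:
          !Unit ‖ ?Unit  match
            +{more,data} ‖ &{more,data}  match label sets agree
              case more:
                +{err,stop,ack} ‖ &{err,stop,ack}  match label sets agree
                  case err:
                    &{stop,more} ‖ +{stop,more}  match label sets agree
                      case stop:
                        end ‖ end  match
                      case more:
                        end ‖ end  match
                  case stop:
                    !Bool ‖ ?Bool  match
                      end ‖ end  match
                  case ack:
                    !Bool ‖ ?Bool  match
                      Z ‖ Z  match
              case data:
                +{data,err} ‖ &{data,err}  match label sets agree
                  case data:
                    +{ack,ok,done} ‖ &{ack,ok,done}  match label sets agree
                      case ack:
                        end ‖ end  match
                      case ok:
                        end ‖ end  match
                      case done:
                        Z ‖ Z  match
                  case err:
                    ?Bool ‖ !Bool  match
                      Z ‖ Z  match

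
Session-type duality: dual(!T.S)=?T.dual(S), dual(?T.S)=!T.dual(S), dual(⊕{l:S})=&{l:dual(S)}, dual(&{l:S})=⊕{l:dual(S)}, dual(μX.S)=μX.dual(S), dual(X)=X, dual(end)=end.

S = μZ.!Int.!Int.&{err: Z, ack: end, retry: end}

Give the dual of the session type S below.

μZ.?Int.?Int.⊕{err: Z, ack: end, retry: end}

μZ ↦ μZ  (rec unchanged)
  !Int ↦ ?Int
    !Int ↦ ?Int
      &{err,ack,retry} ↦ ⊕{err,ack,retry}  (&→⊕)
        [err]
          Z self-dual
        [ack]
          end self-dual
        [retry]
          end self-dual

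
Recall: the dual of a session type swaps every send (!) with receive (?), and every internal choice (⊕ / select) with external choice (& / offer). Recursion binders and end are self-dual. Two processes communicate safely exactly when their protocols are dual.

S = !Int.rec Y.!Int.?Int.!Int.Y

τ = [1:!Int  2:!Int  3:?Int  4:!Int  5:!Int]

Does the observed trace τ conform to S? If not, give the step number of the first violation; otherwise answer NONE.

NONE

[1] !Int  ✓  now at rec Y.…
[2] !Int  ✓  now at ?Int.!Int.rec Y.…
[3] ?Int  ✓  now at !Int.rec Y.…
[4] !Int  ✓  now at rec Y.…
[5] !Int  ✓  now at ?Int.!Int.rec Y.…
all 5 steps conform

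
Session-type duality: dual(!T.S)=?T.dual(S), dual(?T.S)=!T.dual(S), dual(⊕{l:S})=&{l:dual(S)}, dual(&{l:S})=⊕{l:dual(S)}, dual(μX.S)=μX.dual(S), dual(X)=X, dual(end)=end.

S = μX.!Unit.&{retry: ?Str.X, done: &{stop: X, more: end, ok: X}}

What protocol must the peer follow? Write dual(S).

μX.?Unit.⊕{retry: !Str.X, done: ⊕{stop: X, more: end, ok: X}}

μX ↦ μX  (rec unchanged)
  !Unit ↦ ?Unit
    &{retry,done} ↦ ⊕{retry,done}  (offer→select)
      case retry:
        ?Str ↦ !Str
          X self-dual
      case done:
        &{stop,more,ok} ↦ ⊕{stop,more,ok}  (offer→select)
          case stop:
            X self-dual
          case more:
            end self-dual
          case ok:
            X self-dual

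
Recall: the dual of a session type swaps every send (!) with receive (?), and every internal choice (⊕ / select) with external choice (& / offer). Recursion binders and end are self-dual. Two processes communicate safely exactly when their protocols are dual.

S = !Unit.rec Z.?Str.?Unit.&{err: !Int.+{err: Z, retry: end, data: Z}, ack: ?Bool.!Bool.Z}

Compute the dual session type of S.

?Unit.rec Z.!Str.!Unit.+{err: ?Int.&{err: Z, retry: end, data: Z}, ack: !Bool.?Bool.Z}

!Unit → ?Unit
  rec Z → rec Z  (rec unchanged)
    ?Str → !Str
      ?Unit → !Unit
        &{err,ack} → +{err,ack}  (&→⊕)
          • err:
            !Int → ?Int
              +{err,retry,data} → &{err,retry,data}  (⊕→&)
                • err:
                  Z ↦ Z
                • retry:
                  end ↦ end
                • data:
                  Z ↦ Z
          • ack:
            ?Bool → !Bool
              !Bool → ?Bool
                Z ↦ Z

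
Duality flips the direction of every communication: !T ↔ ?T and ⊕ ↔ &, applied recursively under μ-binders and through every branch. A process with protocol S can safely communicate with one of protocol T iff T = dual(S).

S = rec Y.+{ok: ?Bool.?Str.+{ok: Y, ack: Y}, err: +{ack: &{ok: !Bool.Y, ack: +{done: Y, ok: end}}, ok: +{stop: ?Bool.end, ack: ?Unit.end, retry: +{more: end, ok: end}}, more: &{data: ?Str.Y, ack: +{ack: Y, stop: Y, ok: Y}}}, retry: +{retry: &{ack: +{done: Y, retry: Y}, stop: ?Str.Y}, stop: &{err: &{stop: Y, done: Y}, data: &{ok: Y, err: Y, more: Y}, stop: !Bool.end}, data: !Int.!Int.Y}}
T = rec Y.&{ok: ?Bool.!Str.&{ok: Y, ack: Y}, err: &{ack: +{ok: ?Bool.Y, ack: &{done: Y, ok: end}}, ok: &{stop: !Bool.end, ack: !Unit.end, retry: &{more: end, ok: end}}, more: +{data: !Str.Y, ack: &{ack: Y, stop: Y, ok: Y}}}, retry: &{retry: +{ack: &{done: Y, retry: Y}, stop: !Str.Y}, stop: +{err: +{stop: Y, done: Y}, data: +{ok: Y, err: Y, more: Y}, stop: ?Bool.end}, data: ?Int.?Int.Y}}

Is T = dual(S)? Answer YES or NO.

NO

rec Y vs rec Y  ok (binder kept)
  +{ok,err,retry} vs &{ok,err,retry}  ok same labels
    • ok:
      ?Bool vs ?Bool  ✗ same direction on both sides — not dual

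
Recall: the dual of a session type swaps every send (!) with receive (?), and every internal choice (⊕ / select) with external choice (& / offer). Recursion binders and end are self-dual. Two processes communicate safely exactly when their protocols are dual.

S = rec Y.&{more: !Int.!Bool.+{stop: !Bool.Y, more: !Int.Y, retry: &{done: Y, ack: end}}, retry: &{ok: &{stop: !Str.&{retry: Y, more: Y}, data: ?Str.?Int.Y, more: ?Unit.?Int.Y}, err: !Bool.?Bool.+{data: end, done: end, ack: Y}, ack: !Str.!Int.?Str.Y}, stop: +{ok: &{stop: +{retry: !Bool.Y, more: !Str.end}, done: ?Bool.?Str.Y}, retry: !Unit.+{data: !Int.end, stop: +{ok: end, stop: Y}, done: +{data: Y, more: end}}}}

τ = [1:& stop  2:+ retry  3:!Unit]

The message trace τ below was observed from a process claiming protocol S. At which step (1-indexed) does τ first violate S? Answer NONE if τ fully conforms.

step 1: & stop  ✓  residual = +{ok: &{stop: +{retry: !Bool.rec Y.…, more: !Str.end}, done: ?Bool.?Str.rec Y.…}, retry: !Unit.+{data: !Int.end, stop: +{ok: end, stop: rec Y.…}, done: +{data: rec Y.…, more: end}}}
step 2: + retry  ✓  residual = !Unit.+{data: !Int.end, stop: +{ok: end, stop: rec Y.…}, done: +{data: rec Y.…, more: end}}
step 3: !Unit  ✓  residual = +{data: !Int.end, stop: +{ok: end, stop: rec Y.…}, done: +{data: rec Y.…, more: end}}
trace exhausted — no violation

NONE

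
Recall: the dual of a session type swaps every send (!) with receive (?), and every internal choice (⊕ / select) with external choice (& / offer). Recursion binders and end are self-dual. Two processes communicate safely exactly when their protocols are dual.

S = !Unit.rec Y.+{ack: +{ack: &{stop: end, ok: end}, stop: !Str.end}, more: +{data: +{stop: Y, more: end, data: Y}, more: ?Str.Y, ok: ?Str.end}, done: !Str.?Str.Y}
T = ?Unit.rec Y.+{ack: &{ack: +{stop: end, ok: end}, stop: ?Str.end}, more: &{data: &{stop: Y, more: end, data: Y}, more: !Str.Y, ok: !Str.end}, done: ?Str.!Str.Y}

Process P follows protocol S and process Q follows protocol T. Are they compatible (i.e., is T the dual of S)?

!Unit | ?Unit  match
  rec Y | rec Y  match (binder kept)
    +{ack,more,done} | +{ack,more,done}  ✗ choice polarity not flipped — not dual

NO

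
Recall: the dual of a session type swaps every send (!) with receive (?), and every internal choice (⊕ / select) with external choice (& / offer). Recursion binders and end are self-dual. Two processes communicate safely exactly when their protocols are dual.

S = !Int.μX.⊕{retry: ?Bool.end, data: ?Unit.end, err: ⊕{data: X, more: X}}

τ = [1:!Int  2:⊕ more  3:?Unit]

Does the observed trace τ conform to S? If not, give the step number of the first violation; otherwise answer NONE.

step 1: !Int  match  cont: μX.…
step 2: got ⊕ more, protocol expects ⊕ retry or ⊕ data or ⊕ err  ✗

2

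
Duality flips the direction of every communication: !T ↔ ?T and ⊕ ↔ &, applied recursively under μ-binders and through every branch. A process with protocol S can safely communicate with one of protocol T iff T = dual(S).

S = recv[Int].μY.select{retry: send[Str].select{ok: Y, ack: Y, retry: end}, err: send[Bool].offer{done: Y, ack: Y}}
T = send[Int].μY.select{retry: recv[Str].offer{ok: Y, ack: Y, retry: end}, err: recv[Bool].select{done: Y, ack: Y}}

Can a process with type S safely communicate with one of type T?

NO

recv[Int] | send[Int]  ✓
  μY | μY  ✓ (rec unchanged)
    select{retry,err} | select{retry,err}  ✗ choice polarity not flipped — not dual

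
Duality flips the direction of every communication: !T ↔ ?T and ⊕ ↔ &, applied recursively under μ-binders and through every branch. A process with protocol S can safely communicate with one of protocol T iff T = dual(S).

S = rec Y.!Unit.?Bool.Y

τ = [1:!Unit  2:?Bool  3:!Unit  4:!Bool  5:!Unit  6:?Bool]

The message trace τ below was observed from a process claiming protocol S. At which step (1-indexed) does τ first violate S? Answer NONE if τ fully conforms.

4

[1] !Unit  ok  state: ?Bool.rec Y.…
[2] ?Bool  ok  state: rec Y.…
[3] !Unit  ok  state: ?Bool.rec Y.…
[4] got !Bool, protocol expects ?Bool  ✗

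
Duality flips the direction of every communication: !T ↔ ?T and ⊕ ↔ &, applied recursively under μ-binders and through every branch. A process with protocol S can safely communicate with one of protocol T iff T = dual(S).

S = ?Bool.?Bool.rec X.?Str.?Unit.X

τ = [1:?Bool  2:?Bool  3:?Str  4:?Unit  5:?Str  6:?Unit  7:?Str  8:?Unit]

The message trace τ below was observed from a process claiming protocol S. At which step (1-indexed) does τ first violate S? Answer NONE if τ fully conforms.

NONE

step 1: ?Bool  ok  state: ?Bool.rec X.…
step 2: ?Bool  ok  state: rec X.…
step 3: ?Str  ok  state: ?Unit.rec X.…
step 4: ?Unit  ok  state: rec X.…
step 5: ?Str  ok  state: ?Unit.rec X.…
step 6: ?Unit  ok  state: rec X.…
step 7: ?Str  ok  state: ?Unit.rec X.…
step 8: ?Unit  ok  state: rec X.…
τ conforms to S (length 8)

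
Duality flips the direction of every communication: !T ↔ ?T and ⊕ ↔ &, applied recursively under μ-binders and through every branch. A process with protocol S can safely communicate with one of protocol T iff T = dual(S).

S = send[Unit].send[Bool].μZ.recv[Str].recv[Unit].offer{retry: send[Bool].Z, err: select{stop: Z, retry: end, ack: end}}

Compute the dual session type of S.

recv[Unit].recv[Bool].μZ.send[Str].send[Unit].select{retry: recv[Bool].Z, err: offer{stop: Z, retry: end, ack: end}}

send[Unit] = recv[Unit]
  send[Bool] = recv[Bool]
    μZ = μZ  (μ self-dual)
      recv[Str] = send[Str]
        recv[Unit] = send[Unit]
          offer{retry,err} = select{retry,err}  (offer→select)
            [retry]
              send[Bool] = recv[Bool]
                Z ↦ Z
            [err]
              select{stop,retry,ack} = offer{stop,retry,ack}  (⊕→&)
                [stop]
                  Z ↦ Z
                [retry]
                  end ↦ end
                [ack]
                  end ↦ end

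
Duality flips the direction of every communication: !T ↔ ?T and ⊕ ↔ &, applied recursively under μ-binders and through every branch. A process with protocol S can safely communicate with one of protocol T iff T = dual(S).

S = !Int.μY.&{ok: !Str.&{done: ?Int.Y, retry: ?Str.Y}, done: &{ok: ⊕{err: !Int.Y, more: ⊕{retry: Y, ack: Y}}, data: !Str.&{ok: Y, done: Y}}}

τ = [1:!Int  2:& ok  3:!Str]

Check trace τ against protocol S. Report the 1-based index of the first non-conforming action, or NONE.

@1 !Int  ✓  residual = μY.…
@2 & ok  ✓  residual = !Str.&{done: ?Int.μY.…, retry: ?Str.μY.…}
@3 !Str  ✓  residual = &{done: ?Int.μY.…, retry: ?Str.μY.…}
trace exhausted — no violation

NONE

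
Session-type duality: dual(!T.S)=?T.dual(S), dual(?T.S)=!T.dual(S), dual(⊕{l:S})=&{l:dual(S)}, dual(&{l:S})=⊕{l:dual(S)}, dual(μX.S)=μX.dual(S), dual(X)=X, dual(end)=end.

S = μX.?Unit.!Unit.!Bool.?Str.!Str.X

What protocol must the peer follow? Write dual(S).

μX.!Unit.?Unit.?Bool.!Str.?Str.X

μX → μX  (μ self-dual)
  ?Unit → !Unit
    !Unit → ?Unit
      !Bool → ?Bool
        ?Str → !Str
          !Str → ?Str
            X ↦ X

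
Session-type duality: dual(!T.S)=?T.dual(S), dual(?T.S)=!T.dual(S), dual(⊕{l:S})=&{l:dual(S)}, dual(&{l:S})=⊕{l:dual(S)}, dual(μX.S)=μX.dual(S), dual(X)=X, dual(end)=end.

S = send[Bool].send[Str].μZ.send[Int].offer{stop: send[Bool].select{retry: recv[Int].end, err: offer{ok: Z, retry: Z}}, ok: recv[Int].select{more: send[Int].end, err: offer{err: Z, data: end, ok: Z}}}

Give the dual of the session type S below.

recv[Bool].recv[Str].μZ.recv[Int].select{stop: recv[Bool].offer{retry: send[Int].end, err: select{ok: Z, retry: Z}}, ok: send[Int].offer{more: recv[Int].end, err: select{err: Z, data: end, ok: Z}}}

send[Bool] = recv[Bool]
  send[Str] = recv[Str]
    μZ = μZ  (μ self-dual)
      send[Int] = recv[Int]
        offer{stop,ok} = select{stop,ok}  (&→⊕)
          [stop]
            send[Bool] = recv[Bool]
              select{retry,err} = offer{retry,err}  (select→offer)
                [retry]
                  recv[Int] = send[Int]
                    dual(end) = end
                [err]
                  offer{ok,retry} = select{ok,retry}  (&→⊕)
                    [ok]
                      dual(Z) = Z
                    [retry]
                      dual(Z) = Z
          [ok]
            recv[Int] = send[Int]
              select{more,err} = offer{more,err}  (select→offer)
                [more]
                  send[Int] = recv[Int]
                    dual(end) = end
                [err]
                  offer{err,data,ok} = select{err,data,ok}  (&→⊕)
                    [err]
                      dual(Z) = Z
                    [data]
                      dual(end) = end
                    [ok]
                      dual(Z) = Z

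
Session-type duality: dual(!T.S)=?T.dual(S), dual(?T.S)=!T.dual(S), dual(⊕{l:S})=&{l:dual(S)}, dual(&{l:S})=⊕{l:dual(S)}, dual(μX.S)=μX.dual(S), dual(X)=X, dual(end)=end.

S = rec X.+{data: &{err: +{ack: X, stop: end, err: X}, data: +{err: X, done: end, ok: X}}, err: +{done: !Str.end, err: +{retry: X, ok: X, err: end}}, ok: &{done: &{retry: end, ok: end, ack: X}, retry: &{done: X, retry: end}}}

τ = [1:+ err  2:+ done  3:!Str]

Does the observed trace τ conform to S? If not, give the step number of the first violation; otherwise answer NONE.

NONE

@1 + err  ✓  state: +{done: !Str.end, err: +{retry: rec X.…, ok: rec X.…, err: end}}
@2 + done  ✓  state: !Str.end
@3 !Str  ✓  state: end
trace exhausted — no violation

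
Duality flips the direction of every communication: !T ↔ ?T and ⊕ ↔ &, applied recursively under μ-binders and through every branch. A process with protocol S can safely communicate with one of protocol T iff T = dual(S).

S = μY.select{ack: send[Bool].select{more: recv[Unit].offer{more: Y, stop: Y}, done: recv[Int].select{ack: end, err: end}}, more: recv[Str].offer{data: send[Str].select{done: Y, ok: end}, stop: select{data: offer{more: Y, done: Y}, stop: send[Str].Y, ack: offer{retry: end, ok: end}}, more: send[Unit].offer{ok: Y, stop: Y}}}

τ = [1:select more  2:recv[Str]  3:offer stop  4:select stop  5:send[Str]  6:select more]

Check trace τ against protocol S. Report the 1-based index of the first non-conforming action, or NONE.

@1 select more  match  state: recv[Str].offer{data: send[Str].select{done: μY.…, ok: end}, stop: select{data: offer{more: μY.…, done: μY.…}, stop: send[Str].μY.…, ack: offer{retry: end, ok: end}}, more: send[Unit].offer{ok: μY.…, stop: μY.…}}
@2 recv[Str]  match  state: offer{data: send[Str].select{done: μY.…, ok: end}, stop: select{data: offer{more: μY.…, done: μY.…}, stop: send[Str].μY.…, ack: offer{retry: end, ok: end}}, more: send[Unit].offer{ok: μY.…, stop: μY.…}}
@3 offer stop  match  state: select{data: offer{more: μY.…, done: μY.…}, stop: send[Str].μY.…, ack: offer{retry: end, ok: end}}
@4 select stop  match  state: send[Str].μY.…
@5 send[Str]  match  state: μY.…
@6 select more  match  state: recv[Str].offer{data: send[Str].select{done: μY.…, ok: end}, stop: select{data: offer{more: μY.…, done: μY.…}, stop: send[Str].μY.…, ack: offer{retry: end, ok: end}}, more: send[Unit].offer{ok: μY.…, stop: μY.…}}
τ conforms to S (length 6)

NONE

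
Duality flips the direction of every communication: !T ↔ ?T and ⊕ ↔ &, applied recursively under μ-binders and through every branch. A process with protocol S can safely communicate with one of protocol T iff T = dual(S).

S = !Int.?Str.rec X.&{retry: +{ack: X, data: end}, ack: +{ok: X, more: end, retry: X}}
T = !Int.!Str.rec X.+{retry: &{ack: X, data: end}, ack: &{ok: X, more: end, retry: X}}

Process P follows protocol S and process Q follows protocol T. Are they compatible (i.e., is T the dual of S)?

!Int ‖ !Int  ✗ same direction on both sides — not dual

NO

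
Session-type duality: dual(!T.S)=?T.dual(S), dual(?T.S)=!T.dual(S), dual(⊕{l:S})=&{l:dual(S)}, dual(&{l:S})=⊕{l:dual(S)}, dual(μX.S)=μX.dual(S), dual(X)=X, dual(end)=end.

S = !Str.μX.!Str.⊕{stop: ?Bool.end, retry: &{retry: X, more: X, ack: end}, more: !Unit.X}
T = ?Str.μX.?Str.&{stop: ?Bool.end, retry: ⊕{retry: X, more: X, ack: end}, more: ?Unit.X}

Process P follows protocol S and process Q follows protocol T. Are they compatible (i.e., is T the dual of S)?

NO

!Str ‖ ?Str  ok
  μX ‖ μX  ok (rec unchanged)
    !Str ‖ ?Str  ok
      ⊕{stop,retry,more} ‖ &{stop,retry,more}  ok labels match
        [stop]
          ?Bool ‖ ?Bool  ✗ same direction on both sides — not dual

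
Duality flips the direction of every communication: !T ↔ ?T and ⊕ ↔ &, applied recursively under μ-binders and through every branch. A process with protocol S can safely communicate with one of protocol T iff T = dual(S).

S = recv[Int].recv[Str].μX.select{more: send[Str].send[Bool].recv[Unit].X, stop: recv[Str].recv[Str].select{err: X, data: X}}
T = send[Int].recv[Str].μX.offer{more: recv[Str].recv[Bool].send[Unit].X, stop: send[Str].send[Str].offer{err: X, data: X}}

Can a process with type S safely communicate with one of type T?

recv[Int] ‖ send[Int]  match
  recv[Str] ‖ recv[Str]  ✗ same direction on both sides — not dual

NO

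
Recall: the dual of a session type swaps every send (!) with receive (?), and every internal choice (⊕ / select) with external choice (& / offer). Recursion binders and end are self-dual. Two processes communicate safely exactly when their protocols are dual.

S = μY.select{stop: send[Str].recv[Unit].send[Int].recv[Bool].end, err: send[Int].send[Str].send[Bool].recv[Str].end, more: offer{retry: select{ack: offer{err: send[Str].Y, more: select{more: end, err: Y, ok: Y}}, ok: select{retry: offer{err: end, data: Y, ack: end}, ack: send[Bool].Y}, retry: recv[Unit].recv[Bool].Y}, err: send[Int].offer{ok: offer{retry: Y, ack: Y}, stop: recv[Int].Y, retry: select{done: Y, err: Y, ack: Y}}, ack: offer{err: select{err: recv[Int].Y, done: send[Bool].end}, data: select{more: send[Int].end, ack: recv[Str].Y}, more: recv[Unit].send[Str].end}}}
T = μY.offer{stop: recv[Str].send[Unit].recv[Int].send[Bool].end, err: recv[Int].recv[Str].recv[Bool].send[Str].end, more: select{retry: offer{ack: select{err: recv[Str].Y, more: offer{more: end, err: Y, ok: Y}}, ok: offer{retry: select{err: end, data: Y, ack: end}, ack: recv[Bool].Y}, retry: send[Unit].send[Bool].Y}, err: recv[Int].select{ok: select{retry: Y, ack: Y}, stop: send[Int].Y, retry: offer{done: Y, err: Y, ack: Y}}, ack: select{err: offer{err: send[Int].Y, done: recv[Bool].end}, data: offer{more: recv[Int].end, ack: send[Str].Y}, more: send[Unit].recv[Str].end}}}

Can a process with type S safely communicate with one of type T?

μY | μY  match (rec unchanged)
  select{stop,err,more} | offer{stop,err,more}  match labels match
    case stop:
      send[Str] | recv[Str]  match
        recv[Unit] | send[Unit]  match
          send[Int] | recv[Int]  match
            recv[Bool] | send[Bool]  match
              end | end  match
    case err:
      send[Int] | recv[Int]  match
        send[Str] | recv[Str]  match
          send[Bool] | recv[Bool]  match
            recv[Str] | send[Str]  match
              end | end  match
    case more:
      offer{retry,err,ack} | select{retry,err,ack}  match labels match
        case retry:
          select{ack,ok,retry} | offer{ack,ok,retry}  match labels match
            case ack:
              offer{err,more} | select{err,more}  match labels match
                case err:
                  send[Str] | recv[Str]  match
                    Y | Y  match
                case more:
                  select{more,err,ok} | offer{more,err,ok}  match labels match
                    case more:
                      end | end  match
                    case err:
                      Y | Y  match
                    case ok:
                      Y | Y  match
            case ok:
              select{retry,ack} | offer{retry,ack}  match labels match
                case retry:
                  offer{err,data,ack} | select{err,data,ack}  match labels match
                    case err:
                      end | end  match
                    case data:
                      Y | Y  match
                    case ack:
                      end | end  match
                case ack:
                  send[Bool] | recv[Bool]  match
                    Y | Y  match
            case retry:
              recv[Unit] | send[Unit]  match
                recv[Bool] | send[Bool]  match
                  Y | Y  match
        case err:
          send[Int] | recv[Int]  match
            offer{ok,stop,retry} | select{ok,stop,retry}  match labels match
              case ok:
                offer{retry,ack} | select{retry,ack}  match labels match
                  case retry:
                    Y | Y  match
                  case ack:
                    Y | Y  match
              case stop:
                recv[Int] | send[Int]  match
                  Y | Y  match
              case retry:
                select{done,err,ack} | offer{done,err,ack}  match labels match
                  case done:
                    Y | Y  match
                  case err:
                    Y | Y  match
                  case ack:
                    Y | Y  match
        case ack:
          offer{err,data,more} | select{err,data,more}  match labels match
            case err:
              select{err,done} | offer{err,done}  match labels match
                case err:
                  recv[Int] | send[Int]  match
                    Y | Y  match
                case done:
                  send[Bool] | recv[Bool]  match
                    end | end  match
            case data:
              select{more,ack} | offer{more,ack}  match labels match
                case more:
                  send[Int] | recv[Int]  match
                    end | end  match
                case ack:
                  recv[Str] | send[Str]  match
                    Y | Y  match
            case more:
              recv[Unit] | send[Unit]  match
                send[Str] | recv[Str]  match
                  end | end  match

YES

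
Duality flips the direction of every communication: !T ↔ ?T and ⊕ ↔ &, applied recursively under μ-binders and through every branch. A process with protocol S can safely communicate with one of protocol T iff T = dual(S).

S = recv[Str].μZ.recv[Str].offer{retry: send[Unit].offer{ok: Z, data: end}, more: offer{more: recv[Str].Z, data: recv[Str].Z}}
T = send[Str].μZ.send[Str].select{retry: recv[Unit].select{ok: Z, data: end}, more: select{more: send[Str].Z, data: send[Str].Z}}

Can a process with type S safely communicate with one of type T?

YES

recv[Str] vs send[Str]  ✓
  μZ vs μZ  ✓ (rec unchanged)
    recv[Str] vs send[Str]  ✓
      offer{retry,more} vs select{retry,more}  ✓ same labels
        case retry:
          send[Unit] vs recv[Unit]  ✓
            offer{ok,data} vs select{ok,data}  ✓ same labels
              case ok:
                Z vs Z  ✓
              case data:
                end vs end  ✓
        case more:
          offer{more,data} vs select{more,data}  ✓ same labels
            case more:
              recv[Str] vs send[Str]  ✓
                Z vs Z  ✓
            case data:
              recv[Str] vs send[Str]  ✓
                Z vs Z  ✓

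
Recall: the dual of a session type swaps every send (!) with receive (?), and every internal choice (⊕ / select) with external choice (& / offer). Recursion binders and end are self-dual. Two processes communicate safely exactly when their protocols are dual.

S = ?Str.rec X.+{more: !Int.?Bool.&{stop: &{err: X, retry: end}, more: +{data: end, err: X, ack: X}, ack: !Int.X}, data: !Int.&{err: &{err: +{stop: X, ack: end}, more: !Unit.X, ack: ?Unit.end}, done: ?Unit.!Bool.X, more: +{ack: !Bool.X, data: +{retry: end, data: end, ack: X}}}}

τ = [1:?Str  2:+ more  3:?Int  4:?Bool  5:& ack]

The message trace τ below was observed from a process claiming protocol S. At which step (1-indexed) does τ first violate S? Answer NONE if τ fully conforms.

[1] ?Str  ok  state: rec X.…
[2] + more  ok  state: !Int.?Bool.&{stop: &{err: rec X.…, retry: end}, more: +{data: end, err: rec X.…, ack: rec X.…}, ack: !Int.rec X.…}
[3] got ?Int, protocol expects !Int  ✗

3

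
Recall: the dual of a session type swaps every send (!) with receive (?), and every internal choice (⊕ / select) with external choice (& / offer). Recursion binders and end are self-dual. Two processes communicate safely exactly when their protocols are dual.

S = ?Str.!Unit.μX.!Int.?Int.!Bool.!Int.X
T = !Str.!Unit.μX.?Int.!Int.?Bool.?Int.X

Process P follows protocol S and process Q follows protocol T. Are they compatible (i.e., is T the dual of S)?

NO

?Str ‖ !Str  match
  !Unit ‖ !Unit  ✗ same direction on both sides — not dual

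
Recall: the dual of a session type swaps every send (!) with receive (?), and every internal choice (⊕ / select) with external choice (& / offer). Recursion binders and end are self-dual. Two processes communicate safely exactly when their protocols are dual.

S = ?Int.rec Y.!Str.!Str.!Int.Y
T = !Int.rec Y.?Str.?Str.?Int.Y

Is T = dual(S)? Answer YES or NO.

YES

?Int ‖ !Int  match
  rec Y ‖ rec Y  match (binder kept)
    !Str ‖ ?Str  match
      !Str ‖ ?Str  match
        !Int ‖ ?Int  match
          Y ‖ Y  match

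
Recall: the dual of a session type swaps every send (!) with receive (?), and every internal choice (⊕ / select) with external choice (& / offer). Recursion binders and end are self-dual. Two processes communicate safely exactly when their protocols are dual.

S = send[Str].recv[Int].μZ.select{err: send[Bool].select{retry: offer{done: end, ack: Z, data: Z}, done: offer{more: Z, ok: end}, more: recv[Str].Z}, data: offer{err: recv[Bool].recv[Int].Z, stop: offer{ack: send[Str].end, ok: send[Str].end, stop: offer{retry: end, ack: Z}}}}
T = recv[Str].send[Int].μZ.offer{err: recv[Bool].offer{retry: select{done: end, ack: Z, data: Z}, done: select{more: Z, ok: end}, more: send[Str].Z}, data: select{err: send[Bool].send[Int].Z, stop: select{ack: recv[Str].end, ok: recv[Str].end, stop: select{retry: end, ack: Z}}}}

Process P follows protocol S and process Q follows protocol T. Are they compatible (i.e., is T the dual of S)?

YES

send[Str] | recv[Str]  match
  recv[Int] | send[Int]  match
    μZ | μZ  match (rec unchanged)
      select{err,data} | offer{err,data}  match label sets agree
        case err:
          send[Bool] | recv[Bool]  match
            select{retry,done,more} | offer{retry,done,more}  match label sets agree
              case retry:
                offer{done,ack,data} | select{done,ack,data}  match label sets agree
                  case done:
                    end | end  match
                  case ack:
                    Z | Z  match
                  case data:
                    Z | Z  match
              case done:
                offer{more,ok} | select{more,ok}  match label sets agree
                  case more:
                    Z | Z  match
                  case ok:
                    end | end  match
              case more:
                recv[Str] | send[Str]  match
                  Z | Z  match
        case data:
          offer{err,stop} | select{err,stop}  match label sets agree
            case err:
              recv[Bool] | send[Bool]  match
                recv[Int] | send[Int]  match
                  Z | Z  match
            case stop:
              offer{ack,ok,stop} | select{ack,ok,stop}  match label sets agree
                case ack:
                  send[Str] | recv[Str]  match
                    end | end  match
                case ok:
                  send[Str] | recv[Str]  match
                    end | end  match
                case stop:
                  offer{retry,ack} | select{retry,ack}  match label sets agree
                    case retry:
                      end | end  match
                    case ack:
                      Z | Z  match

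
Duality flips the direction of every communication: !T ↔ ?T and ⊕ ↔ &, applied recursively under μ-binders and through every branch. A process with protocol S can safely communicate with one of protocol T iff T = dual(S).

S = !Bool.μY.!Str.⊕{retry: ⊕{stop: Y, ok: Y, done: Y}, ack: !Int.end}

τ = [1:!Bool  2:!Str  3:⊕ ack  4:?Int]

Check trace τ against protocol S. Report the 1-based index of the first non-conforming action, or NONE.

[1] !Bool  ok  now at μY.…
[2] !Str  ok  now at ⊕{retry: ⊕{stop: μY.…, ok: μY.…, done: μY.…}, ack: !Int.end}
[3] ⊕ ack  ok  now at !Int.end
[4] got ?Int, protocol expects !Int  ✗

4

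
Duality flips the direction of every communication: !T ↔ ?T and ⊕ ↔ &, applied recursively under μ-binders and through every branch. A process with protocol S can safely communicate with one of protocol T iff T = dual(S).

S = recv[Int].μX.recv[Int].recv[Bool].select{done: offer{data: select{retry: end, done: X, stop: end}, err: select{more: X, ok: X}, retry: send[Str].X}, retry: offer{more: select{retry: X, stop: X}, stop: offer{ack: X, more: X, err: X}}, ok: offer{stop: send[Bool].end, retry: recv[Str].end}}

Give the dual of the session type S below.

recv[Int] → send[Int]
  μX → μX  (rec unchanged)
    recv[Int] → send[Int]
      recv[Bool] → send[Bool]
        select{done,retry,ok} → offer{done,retry,ok}  (select→offer)
          [done]
            offer{data,err,retry} → select{data,err,retry}  (offer→select)
              [data]
                select{retry,done,stop} → offer{retry,done,stop}  (select→offer)
                  [retry]
                    dual(end) = end
                  [done]
                    dual(X) = X
                  [stop]
                    dual(end) = end
              [err]
                select{more,ok} → offer{more,ok}  (select→offer)
                  [more]
                    dual(X) = X
                  [ok]
                    dual(X) = X
              [retry]
                send[Str] → recv[Str]
                  dual(X) = X
          [retry]
            offer{more,stop} → select{more,stop}  (offer→select)
              [more]
                select{retry,stop} → offer{retry,stop}  (select→offer)
                  [retry]
                    dual(X) = X
                  [stop]
                    dual(X) = X
              [stop]
                offer{ack,more,err} → select{ack,more,err}  (offer→select)
                  [ack]
                    dual(X) = X
                  [more]
                    dual(X) = X
                  [err]
                    dual(X) = X
          [ok]
            offer{stop,retry} → select{stop,retry}  (offer→select)
              [stop]
                send[Bool] → recv[Bool]
                  dual(end) = end
              [retry]
                recv[Str] → send[Str]
                  dual(end) = end

send[Int].μX.send[Int].send[Bool].offer{done: select{data: offer{retry: end, done: X, stop: end}, err: offer{more: X, ok: X}, retry: recv[Str].X}, retry: select{more: offer{retry: X, stop: X}, stop: select{ack: X, more: X, err: X}}, ok: select{stop: recv[Bool].end, retry: send[Str].end}}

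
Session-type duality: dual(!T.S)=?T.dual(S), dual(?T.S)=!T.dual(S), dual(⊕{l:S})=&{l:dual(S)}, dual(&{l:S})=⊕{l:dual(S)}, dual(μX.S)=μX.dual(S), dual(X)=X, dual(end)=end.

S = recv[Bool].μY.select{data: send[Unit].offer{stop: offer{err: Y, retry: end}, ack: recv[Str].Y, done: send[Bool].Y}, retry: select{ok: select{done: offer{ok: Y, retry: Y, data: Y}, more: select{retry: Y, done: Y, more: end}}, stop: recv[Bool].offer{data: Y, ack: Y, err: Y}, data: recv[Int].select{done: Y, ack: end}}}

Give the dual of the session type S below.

send[Bool].μY.offer{data: recv[Unit].select{stop: select{err: Y, retry: end}, ack: send[Str].Y, done: recv[Bool].Y}, retry: offer{ok: offer{done: select{ok: Y, retry: Y, data: Y}, more: offer{retry: Y, done: Y, more: end}}, stop: send[Bool].select{data: Y, ack: Y, err: Y}, data: send[Int].offer{done: Y, ack: end}}}

recv[Bool] ↦ send[Bool]
  μY ↦ μY  (rec unchanged)
    select{data,retry} ↦ offer{data,retry}  (⊕→&)
      case data:
        send[Unit] ↦ recv[Unit]
          offer{stop,ack,done} ↦ select{stop,ack,done}  (offer→select)
            case stop:
              offer{err,retry} ↦ select{err,retry}  (offer→select)
                case err:
                  Y ↦ Y
                case retry:
                  end ↦ end
            case ack:
              recv[Str] ↦ send[Str]
                Y ↦ Y
            case done:
              send[Bool] ↦ recv[Bool]
                Y ↦ Y
      case retry:
        select{ok,stop,data} ↦ offer{ok,stop,data}  (⊕→&)
          case ok:
            select{done,more} ↦ offer{done,more}  (⊕→&)
              case done:
                offer{ok,retry,data} ↦ select{ok,retry,data}  (offer→select)
                  case ok:
                    Y ↦ Y
                  case retry:
                    Y ↦ Y
                  case data:
                    Y ↦ Y
              case more:
                select{retry,done,more} ↦ offer{retry,done,more}  (⊕→&)
                  case retry:
                    Y ↦ Y
                  case done:
                    Y ↦ Y
                  case more:
                    end ↦ end
          case stop:
            recv[Bool] ↦ send[Bool]
              offer{data,ack,err} ↦ select{data,ack,err}  (offer→select)
                case data:
                  Y ↦ Y
                case ack:
                  Y ↦ Y
                case err:
                  Y ↦ Y
          case data:
            recv[Int] ↦ send[Int]
              select{done,ack} ↦ offer{done,ack}  (⊕→&)
                case done:
                  Y ↦ Y
                case ack:
                  end ↦ end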